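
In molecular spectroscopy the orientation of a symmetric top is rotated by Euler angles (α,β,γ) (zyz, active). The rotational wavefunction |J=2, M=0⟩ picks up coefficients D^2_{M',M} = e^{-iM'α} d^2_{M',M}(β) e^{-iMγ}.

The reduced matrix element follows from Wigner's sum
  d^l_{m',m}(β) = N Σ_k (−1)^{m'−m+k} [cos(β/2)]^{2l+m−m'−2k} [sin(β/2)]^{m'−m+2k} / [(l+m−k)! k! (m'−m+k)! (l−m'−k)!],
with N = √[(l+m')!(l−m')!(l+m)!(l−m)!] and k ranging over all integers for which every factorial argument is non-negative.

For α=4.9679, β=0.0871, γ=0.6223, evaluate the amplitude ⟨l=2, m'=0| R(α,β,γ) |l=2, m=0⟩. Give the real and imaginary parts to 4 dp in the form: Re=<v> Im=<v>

Split into d^2_{0,0}(β=0.0871) × two z-phases.
Half-angle: c=0.999052, s=0.043536. N=√(2·2·2·2)=4.000000
k: max(0,(0)−(0))=0 … min(2+(0),2−(0))=2
  k=0: (−1)^0·4.0000/(4)·0.9991^4·0.0435^0 = +0.996213
  k=1: (−1)^1·4.0000/(1)·0.9991^2·0.0435^2 = -0.007567
  k=2: (−1)^2·4.0000/(4)·0.9991^0·0.0435^4 = +0.000004
d^2_{0,0}(0.0871) = +0.996213 -0.007567 +0.000004 = +0.988649
Phases: e^{-i·(0)·4.9679}=+1.000000+0.000000i, e^{-i·(0)·0.6223}=+1.000000+0.000000i ⇒ D=+0.988649+0.000000i

Re=0.9886 Im=0.0000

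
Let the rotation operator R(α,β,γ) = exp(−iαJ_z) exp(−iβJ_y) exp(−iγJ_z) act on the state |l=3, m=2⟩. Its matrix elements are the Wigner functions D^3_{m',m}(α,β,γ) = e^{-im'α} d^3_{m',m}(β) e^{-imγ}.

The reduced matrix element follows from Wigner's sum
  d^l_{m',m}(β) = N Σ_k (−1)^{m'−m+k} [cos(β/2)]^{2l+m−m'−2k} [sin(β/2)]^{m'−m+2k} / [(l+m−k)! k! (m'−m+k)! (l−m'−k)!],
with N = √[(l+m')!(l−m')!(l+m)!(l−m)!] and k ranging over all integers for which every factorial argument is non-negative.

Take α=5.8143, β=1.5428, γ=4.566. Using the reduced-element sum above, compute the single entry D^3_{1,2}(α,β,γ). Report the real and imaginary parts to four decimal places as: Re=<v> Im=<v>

Split into d^3_{1,2}(β=1.5428) × two z-phases.
With c≡cos(β/2)=0.716935 and s≡sin(β/2)=0.697140, N=[24·2·120·1]^{1/2}=75.894664
The bounds max(0,m−m')=1 and min(l+m,l−m')=2 give 2 terms
  k=1: (−1)^0·75.8947/(24)·0.7169^5·0.6971^1 = +0.417561
  k=2: (−1)^1·75.8947/(12)·0.7169^3·0.6971^3 = -0.789640
d^3_{1,2}(1.5428) = +0.417561 -0.789640 = -0.372079
D = (+0.892073+0.451892i)·(-0.372079)·(-0.957446-0.288613i) = +0.269270+0.256782i

Re=0.2693 Im=0.2568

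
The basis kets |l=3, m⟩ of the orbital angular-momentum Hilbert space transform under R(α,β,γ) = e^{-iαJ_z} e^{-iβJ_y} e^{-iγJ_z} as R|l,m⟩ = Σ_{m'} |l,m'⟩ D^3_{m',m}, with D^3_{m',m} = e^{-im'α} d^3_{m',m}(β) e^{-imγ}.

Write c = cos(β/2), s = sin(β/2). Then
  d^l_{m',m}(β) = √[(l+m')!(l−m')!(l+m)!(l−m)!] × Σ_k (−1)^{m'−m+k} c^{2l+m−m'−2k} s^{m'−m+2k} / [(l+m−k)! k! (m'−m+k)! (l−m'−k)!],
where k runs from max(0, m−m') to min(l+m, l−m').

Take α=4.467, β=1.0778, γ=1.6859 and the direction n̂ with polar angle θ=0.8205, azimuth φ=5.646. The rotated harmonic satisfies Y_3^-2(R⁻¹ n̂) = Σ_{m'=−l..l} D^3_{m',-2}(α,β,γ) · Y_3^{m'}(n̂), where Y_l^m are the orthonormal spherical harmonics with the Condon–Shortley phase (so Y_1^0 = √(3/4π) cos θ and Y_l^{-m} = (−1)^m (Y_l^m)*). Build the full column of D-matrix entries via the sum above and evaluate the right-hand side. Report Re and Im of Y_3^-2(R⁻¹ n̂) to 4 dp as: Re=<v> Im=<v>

Need the full column D^3_{m',-2} for m'=−3..3 at α=4.467, β=1.0778, γ=1.6859.
cos(β/2)=0.858274, sin(β/2)=0.513192
d^3_{-3,-2}: single k=1 term ⇒ +0.585443;  D = -0.283733-0.512093i
d^3_{-2,-2}: k∈[0..1] ⇒ +0.399719 -0.714551 = -0.314832;  D = -0.304204+0.081111i
d^3_{-1,-2}: k∈[0..1] ⇒ -0.755804 +0.540440 = -0.215364;  D = -0.003269-0.215339i
d^3_{0,-2}: k∈[0..1] ⇒ +0.782752 -0.279855 = +0.502897;  D = -0.489630-0.114751i
d^3_{1,-2}: k∈[0..1] ⇒ -0.540440 +0.096611 = -0.443829;  D = -0.203215+0.394573i
d^3_{2,-2}: k∈[0..1] ⇒ +0.255471 -0.018268 = +0.237204;  D = +0.178177+0.156584i
d^3_{3,-2}: single k=0 term ⇒ -0.074834;  D = +0.061576-0.042527i
Y_3^{m'}(θ=0.8205,φ=5.646) and Σ D·Y over m':
  (-0.2837-0.5121i)·(-0.0546+0.1539i)  (-0.3042+0.0811i)·(+0.1089+0.3566i)  (-0.0033-0.2153i)·(+0.2517+0.1863i)  (-0.4896-0.1148i)·(-0.1718+0.0000i)  (-0.2032+0.3946i)·(-0.2517+0.1863i)  (+0.1782+0.1566i)·(+0.1089-0.3566i)  (+0.0616-0.0425i)·(+0.0546+0.1539i)
Y_3^-2(R⁻¹ n̂) = +0.218472-0.326958i

Re=0.2185 Im=-0.3270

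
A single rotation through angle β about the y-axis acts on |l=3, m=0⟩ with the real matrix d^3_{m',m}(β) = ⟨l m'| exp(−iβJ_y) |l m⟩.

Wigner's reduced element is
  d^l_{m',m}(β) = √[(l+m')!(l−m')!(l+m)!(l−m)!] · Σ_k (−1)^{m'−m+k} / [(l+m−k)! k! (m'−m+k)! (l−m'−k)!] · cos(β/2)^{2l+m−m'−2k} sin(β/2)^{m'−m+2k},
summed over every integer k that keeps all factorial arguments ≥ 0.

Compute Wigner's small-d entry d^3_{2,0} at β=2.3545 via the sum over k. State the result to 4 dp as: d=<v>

d^3_{2,0}(β=2.3545) via Wigner's sum:
c=cos(2.3545/2)=0.383466, s=sin(2.3545/2)=0.923555; N=√[120·1·6·6]=65.726707
The bounds max(0,m−m')=0 and min(l+m,l−m')=1 give 2 terms
  k=0: (−1)^2·65.7267/(12)·0.3835^4·0.9236^2 = +0.101017
  k=1: (−1)^3·65.7267/(12)·0.3835^2·0.9236^4 = -0.585957
d^3_{2,0}(2.3545) = +0.101017 -0.585957 = -0.484940

d=-0.4849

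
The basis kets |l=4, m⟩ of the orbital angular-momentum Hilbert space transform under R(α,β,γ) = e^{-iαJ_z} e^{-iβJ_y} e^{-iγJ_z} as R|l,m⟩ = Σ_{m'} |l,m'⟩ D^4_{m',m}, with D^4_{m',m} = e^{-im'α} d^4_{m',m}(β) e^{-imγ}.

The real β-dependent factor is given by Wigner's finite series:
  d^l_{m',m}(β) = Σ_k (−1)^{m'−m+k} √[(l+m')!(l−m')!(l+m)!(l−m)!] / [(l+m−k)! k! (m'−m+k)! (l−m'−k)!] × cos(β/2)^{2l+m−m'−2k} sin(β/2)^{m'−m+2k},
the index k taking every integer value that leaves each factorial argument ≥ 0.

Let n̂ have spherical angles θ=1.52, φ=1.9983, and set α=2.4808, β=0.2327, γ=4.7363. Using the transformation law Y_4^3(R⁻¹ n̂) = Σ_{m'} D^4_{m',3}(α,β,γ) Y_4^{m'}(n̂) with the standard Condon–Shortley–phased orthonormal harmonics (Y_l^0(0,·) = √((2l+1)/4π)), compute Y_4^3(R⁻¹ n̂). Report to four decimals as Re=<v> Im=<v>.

Re=0.2871 Im=0.0001

Need the full column D^4_{m',3} for m'=−4..4 at α=2.4808, β=0.2327, γ=4.7363.
cos(β/2)=0.993239, sin(β/2)=0.116088
d^4_{-4,3}: single k=7 term ⇒ +0.000001;  D = -0.000000+0.000001i
d^4_{-3,3}: k∈[6..7] ⇒ +0.000017 -0.000000 = +0.000017;  D = +0.000015-0.000008i
d^4_{-2,3}: k∈[5..6] ⇒ +0.000232 -0.000001 = +0.000231;  D = -0.000227-0.000041i
d^4_{-1,3}: k∈[4..5] ⇒ +0.002338 -0.000019 = +0.002319;  D = +0.001551+0.001724i
d^4_{0,3}: k∈[3..4] ⇒ +0.017893 -0.000244 = +0.017649;  D = -0.001265-0.017604i
d^4_{1,3}: k∈[2..3] ⇒ +0.102699 -0.002338 = +0.100361;  D = -0.055758+0.083446i
d^4_{2,3}: k∈[1..2] ⇒ +0.414216 -0.016975 = +0.397240;  D = +0.376957-0.125314i
d^4_{3,3}: k∈[0..1] ⇒ +0.947175 -0.090572 = +0.856603;  D = -0.807610-0.285544i
d^4_{4,3}: single k=0 term ⇒ -0.313117;  D = -0.169009-0.263588i
Y_4^{m'}(θ=1.52,φ=1.9983) and Σ D·Y over m':
  (-0.0000+0.0000i)·(-0.0611-0.4360i)  (+0.0000-0.0000i)·(+0.0607+0.0180i)  (-0.0002-0.0000i)·(+0.2150-0.2472i)  (+0.0016+0.0017i)·(+0.0297+0.0651i)  (-0.0013-0.0176i)·(+0.3092+0.0000i)  (-0.0558+0.0834i)·(-0.0297+0.0651i)  (+0.3770-0.1253i)·(+0.2150+0.2472i)  (-0.8076-0.2855i)·(-0.0607+0.0180i)  (-0.1690-0.2636i)·(-0.0611+0.4360i)
Y_4^3(R⁻¹ n̂) = +0.287139+0.000115i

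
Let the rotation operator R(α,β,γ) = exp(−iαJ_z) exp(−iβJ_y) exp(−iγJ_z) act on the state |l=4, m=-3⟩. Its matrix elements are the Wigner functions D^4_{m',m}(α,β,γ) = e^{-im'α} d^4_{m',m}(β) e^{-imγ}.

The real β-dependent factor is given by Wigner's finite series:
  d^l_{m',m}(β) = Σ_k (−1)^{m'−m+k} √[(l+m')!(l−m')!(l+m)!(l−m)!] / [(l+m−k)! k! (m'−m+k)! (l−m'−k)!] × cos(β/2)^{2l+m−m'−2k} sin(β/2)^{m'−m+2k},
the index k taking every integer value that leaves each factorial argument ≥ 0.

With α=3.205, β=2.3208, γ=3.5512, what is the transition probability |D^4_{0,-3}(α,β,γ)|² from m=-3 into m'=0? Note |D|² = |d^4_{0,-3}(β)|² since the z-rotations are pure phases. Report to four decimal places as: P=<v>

P=0.1560

D^4_{0,-3}(3.205,2.3208,3.5512) = e^{-i·0·3.205}·d^4_{0,-3}(2.3208)·e^{-i·-3·3.5512}. Compute d first:
Half-angle: c=0.398973, s=0.916963. N=√(24·24·1·5040)=1703.830978
The bounds max(0,m−m')=0 and min(l+m,l−m')=1 give 2 terms
  k=0: (−1)^3·1703.8310/(144)·0.3990^5·0.9170^3 = -0.092222
  k=1: (−1)^4·1703.8310/(144)·0.3990^3·0.9170^5 = +0.487138
d^4_{0,-3}(2.3208) = -0.092222 +0.487138 = +0.394916
|D^4_{0,-3}|² = |d^4_{0,-3}(β)|² = (+0.394916)² = 0.155959 (the z-rotation phases have unit modulus)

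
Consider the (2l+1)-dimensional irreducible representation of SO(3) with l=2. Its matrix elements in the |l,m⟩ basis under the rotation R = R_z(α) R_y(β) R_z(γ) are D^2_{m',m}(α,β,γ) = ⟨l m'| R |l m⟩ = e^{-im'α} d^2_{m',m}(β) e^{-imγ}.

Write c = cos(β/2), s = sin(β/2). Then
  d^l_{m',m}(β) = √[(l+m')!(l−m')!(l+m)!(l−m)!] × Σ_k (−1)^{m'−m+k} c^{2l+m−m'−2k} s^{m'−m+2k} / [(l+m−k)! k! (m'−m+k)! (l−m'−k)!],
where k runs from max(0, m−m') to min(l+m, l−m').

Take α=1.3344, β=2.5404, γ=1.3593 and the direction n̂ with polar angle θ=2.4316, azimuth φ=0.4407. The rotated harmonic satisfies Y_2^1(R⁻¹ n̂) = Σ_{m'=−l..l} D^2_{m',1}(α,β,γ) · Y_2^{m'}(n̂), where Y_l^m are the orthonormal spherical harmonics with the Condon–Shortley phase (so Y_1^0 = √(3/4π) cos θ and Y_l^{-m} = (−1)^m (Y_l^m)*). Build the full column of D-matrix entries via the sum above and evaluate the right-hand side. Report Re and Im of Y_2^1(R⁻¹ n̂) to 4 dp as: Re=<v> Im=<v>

Need the full column D^2_{m',1} for m'=−2..2 at α=1.3344, β=2.5404, γ=1.3593.
cos(β/2)=0.296090, sin(β/2)=0.955160
d^2_{-2,1}: single k=3 term ⇒ +0.516038;  D = +0.133310+0.498522i
d^2_{-1,1}: k∈[2..3] ⇒ +0.239950 -0.832347 = -0.592398;  D = -0.592214+0.014749i
d^2_{0,1}: k∈[1..2] ⇒ +0.060733 -0.632015 = -0.571283;  D = -0.119925+0.558553i
d^2_{1,1}: k∈[0..1] ⇒ +0.007686 -0.239950 = -0.232264;  D = +0.209354+0.100586i
d^2_{2,1}: single k=0 term ⇒ -0.049588;  D = +0.031346-0.038424i
Y_2^{m'}(θ=2.4316,φ=0.4407) and Σ D·Y over m':
  (+0.1333+0.4985i)·(+0.1044-0.1266i)  (-0.5922+0.0147i)·(-0.3454+0.1629i)  (-0.1199+0.5586i)·(+0.2288+0.0000i)  (+0.2094+0.1006i)·(+0.3454+0.1629i)  (+0.0313-0.0384i)·(+0.1044+0.1266i)
Y_2^1(R⁻¹ n̂) = +0.315826+0.130178i

Re=0.3158 Im=0.1302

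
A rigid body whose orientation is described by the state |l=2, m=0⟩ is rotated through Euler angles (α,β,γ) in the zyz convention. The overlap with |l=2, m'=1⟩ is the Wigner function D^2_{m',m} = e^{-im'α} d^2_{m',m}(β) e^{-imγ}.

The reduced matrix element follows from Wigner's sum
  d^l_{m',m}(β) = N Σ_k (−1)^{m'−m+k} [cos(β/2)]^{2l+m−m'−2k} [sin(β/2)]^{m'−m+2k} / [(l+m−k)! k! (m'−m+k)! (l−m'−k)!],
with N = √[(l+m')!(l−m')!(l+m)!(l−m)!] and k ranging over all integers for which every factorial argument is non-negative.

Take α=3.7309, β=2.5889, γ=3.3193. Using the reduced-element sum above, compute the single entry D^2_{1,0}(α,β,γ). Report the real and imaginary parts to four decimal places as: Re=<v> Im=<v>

Re=-0.4549 Im=0.3041

D^2_{1,0}(3.7309,2.5889,3.3193) = e^{-i·1·3.7309}·d^2_{1,0}(2.5889)·e^{-i·0·3.3193}. Compute d first:
c=cos(2.5889/2)=0.272842, s=sin(2.5889/2)=0.962059; N=√[6·1·2·2]=4.898979
k: max(0,(0)−(1))=0 … min(2+(0),2−(1))=1
  k=0: (−1)^1·4.8990/(2)·0.2728^3·0.9621^1 = -0.047864
  k=1: (−1)^2·4.8990/(2)·0.2728^1·0.9621^3 = +0.595103
d^2_{1,0}(2.5889) = -0.047864 +0.595103 = +0.547239
Phases: e^{-i·(1)·3.7309}=-0.831326+0.555785i, e^{-i·(0)·3.3193}=+1.000000+0.000000i ⇒ D=-0.454934+0.304147i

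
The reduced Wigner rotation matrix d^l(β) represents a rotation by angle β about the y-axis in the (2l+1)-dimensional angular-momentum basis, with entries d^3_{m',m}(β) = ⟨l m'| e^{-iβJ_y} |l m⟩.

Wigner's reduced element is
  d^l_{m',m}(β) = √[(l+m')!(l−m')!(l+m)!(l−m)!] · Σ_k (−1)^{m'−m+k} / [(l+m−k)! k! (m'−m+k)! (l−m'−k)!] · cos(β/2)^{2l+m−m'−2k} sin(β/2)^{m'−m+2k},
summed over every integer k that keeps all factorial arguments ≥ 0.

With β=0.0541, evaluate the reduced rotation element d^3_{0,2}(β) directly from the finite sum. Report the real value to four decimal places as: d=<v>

d=0.0040

d^3_{0,2}(β=0.0541) via Wigner's sum:
With c≡cos(β/2)=0.999634 and s≡sin(β/2)=0.027047, N=[6·6·120·1]^{1/2}=65.726707
k: max(0,(2)−(0))=2 … min(3+(2),3−(0))=3
  k=2: (−1)^0·65.7267/(12)·0.9996^4·0.0270^2 = +0.004001
  k=3: (−1)^1·65.7267/(12)·0.9996^2·0.0270^4 = -0.000003
d^3_{0,2}(0.0541) = +0.004001 -0.000003 = +0.003998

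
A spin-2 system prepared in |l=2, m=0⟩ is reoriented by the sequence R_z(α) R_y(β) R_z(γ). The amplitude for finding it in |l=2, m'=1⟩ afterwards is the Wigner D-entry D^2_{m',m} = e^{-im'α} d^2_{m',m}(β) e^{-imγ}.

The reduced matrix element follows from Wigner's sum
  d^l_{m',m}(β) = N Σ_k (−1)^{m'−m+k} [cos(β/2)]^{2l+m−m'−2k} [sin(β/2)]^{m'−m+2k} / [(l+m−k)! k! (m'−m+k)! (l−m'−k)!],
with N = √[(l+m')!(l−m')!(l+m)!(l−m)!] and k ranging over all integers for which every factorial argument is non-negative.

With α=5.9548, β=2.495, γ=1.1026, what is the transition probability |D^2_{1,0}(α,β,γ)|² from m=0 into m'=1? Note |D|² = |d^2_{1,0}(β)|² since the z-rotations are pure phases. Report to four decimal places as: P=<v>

First d^2_{1,0}(β=2.495), then the phase factors e^{-i(1)α} and e^{-i(0)γ}:
Half-angle: c=0.317694, s=0.948193. N=√(6·1·2·2)=4.898979
Admissible k: 0..1 (factorial args all ≥0)
  k=0: (−1)^1·4.8990/(2)·0.3177^3·0.9482^1 = -0.074473
  k=1: (−1)^2·4.8990/(2)·0.3177^1·0.9482^3 = +0.663399
d^2_{1,0}(2.495) = -0.074473 +0.663399 = +0.588926
|D^2_{1,0}|² = |d^2_{1,0}(β)|² = (+0.588926)² = 0.346834 (the z-rotation phases have unit modulus)

P=0.3468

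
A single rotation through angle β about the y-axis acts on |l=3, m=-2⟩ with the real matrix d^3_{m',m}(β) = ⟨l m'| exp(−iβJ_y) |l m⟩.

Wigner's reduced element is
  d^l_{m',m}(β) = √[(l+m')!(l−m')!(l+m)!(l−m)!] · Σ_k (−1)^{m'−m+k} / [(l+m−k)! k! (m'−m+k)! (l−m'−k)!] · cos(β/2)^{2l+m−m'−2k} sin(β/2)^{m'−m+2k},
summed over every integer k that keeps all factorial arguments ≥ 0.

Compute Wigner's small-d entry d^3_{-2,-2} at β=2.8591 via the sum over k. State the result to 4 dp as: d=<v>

d^3_{-2,-2}(β=2.8591) via Wigner's sum:
Half-angle: c=0.140777, s=0.990041. N=√(1·120·1·120)=120.000000
Admissible k: 0..1 (factorial args all ≥0)
  k=0: (−1)^0·120.0000/(120)·0.1408^6·0.9900^0 = +0.000008
  k=1: (−1)^1·120.0000/(24)·0.1408^4·0.9900^2 = -0.001925
d^3_{-2,-2}(2.8591) = +0.000008 -0.001925 = -0.001917

d=-0.0019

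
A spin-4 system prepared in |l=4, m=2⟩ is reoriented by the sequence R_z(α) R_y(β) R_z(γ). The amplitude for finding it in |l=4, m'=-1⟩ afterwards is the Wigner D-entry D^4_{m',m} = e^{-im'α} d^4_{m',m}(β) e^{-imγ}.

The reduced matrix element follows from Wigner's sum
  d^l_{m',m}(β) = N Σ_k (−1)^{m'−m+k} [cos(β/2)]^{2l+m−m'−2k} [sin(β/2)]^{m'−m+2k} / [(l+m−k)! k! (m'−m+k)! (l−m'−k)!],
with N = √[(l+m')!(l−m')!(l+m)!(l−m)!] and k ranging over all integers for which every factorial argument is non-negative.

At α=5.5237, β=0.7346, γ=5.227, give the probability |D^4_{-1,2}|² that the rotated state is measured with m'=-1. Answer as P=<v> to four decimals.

P=0.1323

Split into d^4_{-1,2}(β=0.7346) × two z-phases.
Half-angle: c=0.933300, s=0.359097. N=√(6·120·720·2)=1018.233765
k: max(0,(2)−(-1))=3 … min(4+(2),4−(-1))=5
  k=3: (−1)^0·1018.2338/(72)·0.9333^5·0.3591^3 = +0.463721
  k=4: (−1)^1·1018.2338/(48)·0.9333^3·0.3591^5 = -0.102974
  k=5: (−1)^2·1018.2338/(240)·0.9333^1·0.3591^7 = +0.003049
d^4_{-1,2}(0.7346) = +0.463721 -0.102974 +0.003049 = +0.363796
|D^4_{-1,2}|² = |d^4_{-1,2}(β)|² = (+0.363796)² = 0.132347 (the z-rotation phases have unit modulus)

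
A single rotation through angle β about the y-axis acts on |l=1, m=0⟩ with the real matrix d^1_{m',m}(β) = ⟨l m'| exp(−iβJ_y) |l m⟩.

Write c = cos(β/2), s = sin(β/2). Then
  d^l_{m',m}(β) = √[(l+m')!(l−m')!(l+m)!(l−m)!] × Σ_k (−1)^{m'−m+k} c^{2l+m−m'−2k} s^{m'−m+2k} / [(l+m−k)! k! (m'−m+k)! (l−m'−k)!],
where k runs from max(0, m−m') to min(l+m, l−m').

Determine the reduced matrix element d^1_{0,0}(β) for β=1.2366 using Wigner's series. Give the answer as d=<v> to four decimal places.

d=0.3280

d^1_{0,0}(β=1.2366) via Wigner's sum:
c=cos(1.2366/2)=0.814865, s=sin(1.2366/2)=0.579651; N=√[1·1·1·1]=1.000000
k∈{0,1} keeps every argument non-negative
  k=0: (−1)^0·1.0000/(1)·0.8149^2·0.5797^0 = +0.664005
  k=1: (−1)^1·1.0000/(1)·0.8149^0·0.5797^2 = -0.335995
d^1_{0,0}(1.2366) = +0.664005 -0.335995 = +0.328010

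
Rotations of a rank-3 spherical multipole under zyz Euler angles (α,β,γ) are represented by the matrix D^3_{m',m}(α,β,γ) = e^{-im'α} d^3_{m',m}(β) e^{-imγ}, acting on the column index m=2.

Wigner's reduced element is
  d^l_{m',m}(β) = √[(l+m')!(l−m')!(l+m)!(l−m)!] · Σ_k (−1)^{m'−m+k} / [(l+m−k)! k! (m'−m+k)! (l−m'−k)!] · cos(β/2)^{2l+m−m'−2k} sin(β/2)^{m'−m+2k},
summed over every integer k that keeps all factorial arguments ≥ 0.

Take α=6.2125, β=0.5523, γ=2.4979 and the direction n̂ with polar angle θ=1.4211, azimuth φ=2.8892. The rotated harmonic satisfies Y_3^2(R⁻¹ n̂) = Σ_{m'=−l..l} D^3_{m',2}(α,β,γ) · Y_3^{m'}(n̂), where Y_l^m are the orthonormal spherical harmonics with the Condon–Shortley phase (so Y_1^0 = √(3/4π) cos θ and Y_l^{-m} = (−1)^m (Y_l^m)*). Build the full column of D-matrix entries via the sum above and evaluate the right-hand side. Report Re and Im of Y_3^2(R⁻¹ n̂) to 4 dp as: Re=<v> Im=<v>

Re=-0.2082 Im=-0.2613

Need the full column D^3_{m',2} for m'=−3..3 at α=6.2125, β=0.5523, γ=2.4979.
cos(β/2)=0.962112, sin(β/2)=0.272654
d^3_{-3,2}: single k=5 term ⇒ +0.003551;  D = +0.001688+0.003124i
d^3_{-2,2}: k∈[4..5] ⇒ +0.025578 -0.000411 = +0.025167;  D = +0.010372+0.022931i
d^3_{-1,2}: k∈[3..4] ⇒ +0.114167 -0.004584 = +0.109583;  D = +0.037997+0.102784i
d^3_{0,2}: k∈[2..3] ⇒ +0.348888 -0.028019 = +0.320869;  D = +0.089725+0.308068i
d^3_{1,2}: k∈[1..2] ⇒ +0.710788 -0.114167 = +0.596621;  D = +0.125962+0.583172i
d^3_{2,2}: k∈[0..1] ⇒ +0.793149 -0.318490 = +0.474659;  D = +0.067194+0.469879i
d^3_{3,2}: single k=0 term ⇒ -0.550574;  D = -0.039253-0.549173i
Y_3^{m'}(θ=1.4211,φ=2.8892) and Σ D·Y over m':
  (+0.0017+0.0031i)·(-0.2932-0.2771i)  (+0.0104+0.0229i)·(+0.1304+0.0721i)  (+0.0380+0.1028i)·(+0.2750+0.0709i)  (+0.0897+0.3081i)·(-0.1608+0.0000i)  (+0.1260+0.5832i)·(-0.2750+0.0709i)  (+0.0672+0.4699i)·(+0.1304-0.0721i)  (-0.0393-0.5492i)·(+0.2932-0.2771i)
Y_3^2(R⁻¹ n̂) = -0.208239-0.261342i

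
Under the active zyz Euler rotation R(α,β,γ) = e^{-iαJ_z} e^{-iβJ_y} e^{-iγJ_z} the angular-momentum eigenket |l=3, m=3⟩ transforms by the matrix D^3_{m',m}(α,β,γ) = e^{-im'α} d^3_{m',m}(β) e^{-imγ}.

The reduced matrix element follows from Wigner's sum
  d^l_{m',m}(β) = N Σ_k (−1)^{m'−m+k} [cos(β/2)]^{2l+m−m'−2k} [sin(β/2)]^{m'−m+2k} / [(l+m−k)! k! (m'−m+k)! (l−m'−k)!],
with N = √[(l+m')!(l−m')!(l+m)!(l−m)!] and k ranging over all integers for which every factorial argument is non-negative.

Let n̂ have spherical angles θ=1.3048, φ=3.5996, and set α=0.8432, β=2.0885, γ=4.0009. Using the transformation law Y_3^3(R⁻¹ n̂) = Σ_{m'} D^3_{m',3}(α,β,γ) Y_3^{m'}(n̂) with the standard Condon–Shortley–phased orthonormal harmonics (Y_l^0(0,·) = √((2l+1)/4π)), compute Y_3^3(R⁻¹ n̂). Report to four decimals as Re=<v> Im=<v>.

Re=0.0268 Im=0.0159

Need the full column D^3_{m',3} for m'=−3..3 at α=0.8432, β=2.0885, γ=4.0009.
cos(β/2)=0.502550, sin(β/2)=0.864548
d^3_{-3,3}: single k=6 term ⇒ +0.417575;  D = -0.417087+0.020170i
d^3_{-2,3}: single k=5 term ⇒ +0.594567;  D = -0.373524+0.462590i
d^3_{-1,3}: single k=4 term ⇒ +0.546464;  D = +0.089179+0.539138i
d^3_{0,3}: single k=3 term ⇒ +0.366793;  D = +0.310050+0.195975i
d^3_{1,3}: single k=2 term ⇒ +0.184647;  D = +0.177480-0.050945i
d^3_{2,3}: single k=1 term ⇒ +0.067883;  D = +0.029409-0.061182i
d^3_{3,3}: single k=0 term ⇒ +0.016109;  D = -0.006201-0.014868i
Y_3^{m'}(θ=1.3048,φ=3.5996) and Σ D·Y over m':
  (-0.4171+0.0202i)·(-0.0733+0.3675i)  (-0.3735+0.4626i)·(+0.1523-0.1984i)  (+0.0892+0.5391i)·(+0.1830-0.0902i)  (+0.3101+0.1960i)·(-0.2604+0.0000i)  (+0.1775-0.0509i)·(-0.1830-0.0902i)  (+0.0294-0.0612i)·(+0.1523+0.1984i)  (-0.0062-0.0149i)·(+0.0733+0.3675i)
Y_3^3(R⁻¹ n̂) = +0.026796+0.015854i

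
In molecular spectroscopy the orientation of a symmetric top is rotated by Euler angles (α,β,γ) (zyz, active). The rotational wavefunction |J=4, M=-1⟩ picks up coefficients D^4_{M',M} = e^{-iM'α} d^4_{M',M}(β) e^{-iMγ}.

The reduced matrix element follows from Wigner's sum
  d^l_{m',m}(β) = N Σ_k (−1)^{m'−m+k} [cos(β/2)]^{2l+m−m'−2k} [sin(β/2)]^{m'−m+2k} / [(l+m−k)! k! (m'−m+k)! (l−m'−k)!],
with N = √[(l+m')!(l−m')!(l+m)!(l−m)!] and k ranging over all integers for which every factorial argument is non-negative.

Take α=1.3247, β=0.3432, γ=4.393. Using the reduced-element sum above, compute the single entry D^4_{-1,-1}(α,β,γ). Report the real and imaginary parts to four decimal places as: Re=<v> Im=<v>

Re=0.4322 Im=-0.2743

D^4_{-1,-1}(1.3247,0.3432,4.393) = e^{-i·-1·1.3247}·d^4_{-1,-1}(0.3432)·e^{-i·-1·4.393}. Compute d first:
c=cos(0.3432/2)=0.985313, s=sin(0.3432/2)=0.170759; N=√[6·120·6·120]=720.000000
k∈{0,1,2,3} keeps every argument non-negative
  k=0: (−1)^0·720.0000/(720)·0.9853^8·0.1708^0 = +0.888368
  k=1: (−1)^1·720.0000/(48)·0.9853^6·0.1708^2 = -0.400224
  k=2: (−1)^2·720.0000/(24)·0.9853^4·0.1708^4 = +0.024041
  k=3: (−1)^3·720.0000/(72)·0.9853^2·0.1708^6 = -0.000241
d^4_{-1,-1}(0.3432) = +0.888368 -0.400224 +0.024041 -0.000241 = +0.511944
Phases: e^{-i·(-1)·1.3247}=+0.243620+0.969871i, e^{-i·(-1)·4.393}=-0.313987-0.949427i ⇒ D=+0.432249-0.274313i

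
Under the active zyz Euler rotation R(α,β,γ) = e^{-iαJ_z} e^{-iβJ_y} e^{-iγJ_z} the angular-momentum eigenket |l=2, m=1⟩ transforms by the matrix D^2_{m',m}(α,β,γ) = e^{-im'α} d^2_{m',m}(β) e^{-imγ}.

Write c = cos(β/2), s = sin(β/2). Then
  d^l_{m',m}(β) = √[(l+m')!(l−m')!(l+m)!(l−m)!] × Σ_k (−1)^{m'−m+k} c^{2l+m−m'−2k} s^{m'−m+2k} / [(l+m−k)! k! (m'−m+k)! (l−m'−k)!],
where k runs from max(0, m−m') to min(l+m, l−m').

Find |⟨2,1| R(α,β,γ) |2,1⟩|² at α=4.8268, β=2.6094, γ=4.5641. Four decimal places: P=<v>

P=0.0355

D^2_{1,1}(4.8268,2.6094,4.5641) = e^{-i·1·4.8268}·d^2_{1,1}(2.6094)·e^{-i·1·4.5641}. Compute d first:
c=cos(2.6094/2)=0.262967, s=sin(2.6094/2)=0.964805; N=√[6·1·6·1]=6.000000
k∈{0,1} keeps every argument non-negative
  k=0: (−1)^0·6.0000/(6)·0.2630^4·0.9648^0 = +0.004782
  k=1: (−1)^1·6.0000/(2)·0.2630^2·0.9648^2 = -0.193109
d^2_{1,1}(2.6094) = +0.004782 -0.193109 = -0.188327
|D^2_{1,1}|² = |d^2_{1,1}(β)|² = (-0.188327)² = 0.035467 (the z-rotation phases have unit modulus)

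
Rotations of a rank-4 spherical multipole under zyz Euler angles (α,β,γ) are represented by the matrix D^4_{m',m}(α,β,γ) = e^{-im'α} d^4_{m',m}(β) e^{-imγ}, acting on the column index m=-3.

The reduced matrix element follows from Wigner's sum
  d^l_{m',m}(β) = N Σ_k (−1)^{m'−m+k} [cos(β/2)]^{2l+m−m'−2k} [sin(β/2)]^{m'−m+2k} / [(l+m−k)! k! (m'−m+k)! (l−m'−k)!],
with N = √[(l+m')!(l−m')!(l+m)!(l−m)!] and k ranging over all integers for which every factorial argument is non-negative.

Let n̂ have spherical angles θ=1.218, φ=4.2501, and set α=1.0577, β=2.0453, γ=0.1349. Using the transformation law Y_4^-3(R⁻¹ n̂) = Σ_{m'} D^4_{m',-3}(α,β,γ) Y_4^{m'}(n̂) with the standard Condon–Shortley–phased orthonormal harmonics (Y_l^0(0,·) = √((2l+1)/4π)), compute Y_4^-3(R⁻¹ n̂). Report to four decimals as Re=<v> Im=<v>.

Re=-0.0001 Im=-0.0027

Need the full column D^4_{m',-3} for m'=−4..4 at α=1.0577, β=2.0453, γ=0.1349.
cos(β/2)=0.521106, sin(β/2)=0.853492
d^4_{-4,-3}: single k=1 term ⇒ +0.025190;  D = -0.001935-0.025116i
d^4_{-3,-3}: k∈[0..1] ⇒ +0.005438 -0.102107 = -0.096669;  D = +0.087617+0.040843i
d^4_{-2,-3}: k∈[0..1] ⇒ -0.033323 +0.268172 = +0.234849;  D = -0.190935+0.136741i
d^4_{-1,-3}: k∈[0..1] ⇒ +0.115778 -0.517632 = -0.401854;  D = -0.043474-0.399496i
d^4_{0,-3}: k∈[0..1] ⇒ -0.282679 +0.758297 = +0.475619;  D = +0.437198+0.187272i
d^4_{1,-3}: k∈[0..1] ⇒ +0.517632 -0.833142 = -0.315510;  D = -0.250598+0.191695i
d^4_{2,-3}: k∈[0..1] ⇒ -0.719384 +0.643259 = -0.076125;  D = +0.010615+0.075381i
d^4_{3,-3}: k∈[0..1] ⇒ +0.734762 -0.281576 = +0.453186;  D = -0.421993-0.165227i
d^4_{4,-3}: single k=0 term ⇒ -0.486258;  D = +0.376719-0.307457i
Y_4^{m'}(θ=1.218,φ=4.2501) and Σ D·Y over m':
  (-0.0019-0.0251i)·(-0.0943+0.3300i)  (+0.0876+0.0408i)·(+0.3514-0.0654i)  (-0.1909+0.1367i)·(+0.0291+0.0386i)  (-0.0435-0.3995i)·(+0.1481-0.2971i)  (+0.4372+0.1873i)·(-0.0088+0.0000i)  (-0.2506+0.1917i)·(-0.1481-0.2971i)  (+0.0106+0.0754i)·(+0.0291-0.0386i)  (-0.4220-0.1652i)·(-0.3514-0.0654i)  (+0.3767-0.3075i)·(-0.0943-0.3300i)
Y_4^-3(R⁻¹ n̂) = -0.000107-0.002719i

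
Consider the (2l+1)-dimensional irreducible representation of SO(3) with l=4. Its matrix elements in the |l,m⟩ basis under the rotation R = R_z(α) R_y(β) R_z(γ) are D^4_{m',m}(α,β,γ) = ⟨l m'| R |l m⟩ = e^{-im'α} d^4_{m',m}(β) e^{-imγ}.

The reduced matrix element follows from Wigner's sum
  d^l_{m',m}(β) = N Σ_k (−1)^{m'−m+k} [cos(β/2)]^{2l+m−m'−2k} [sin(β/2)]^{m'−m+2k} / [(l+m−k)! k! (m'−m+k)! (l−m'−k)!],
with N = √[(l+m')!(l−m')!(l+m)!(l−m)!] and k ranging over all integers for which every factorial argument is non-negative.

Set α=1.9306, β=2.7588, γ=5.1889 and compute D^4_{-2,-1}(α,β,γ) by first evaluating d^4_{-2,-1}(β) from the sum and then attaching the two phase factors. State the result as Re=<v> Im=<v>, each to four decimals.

D^4_{-2,-1}(1.9306,2.7588,5.1889) = e^{-i·-2·1.9306}·d^4_{-2,-1}(2.7588)·e^{-i·-1·5.1889}. Compute d first:
With c≡cos(β/2)=0.190230 and s≡sin(β/2)=0.981740, N=[2·720·6·120]^{1/2}=1018.233765
k: max(0,(-1)−(-2))=1 … min(4+(-1),4−(-2))=3
  k=1: (−1)^0·1018.2338/(240)·0.1902^7·0.9817^1 = +0.000038
  k=2: (−1)^1·1018.2338/(48)·0.1902^5·0.9817^3 = -0.005000
  k=3: (−1)^2·1018.2338/(72)·0.1902^3·0.9817^5 = +0.088784
d^4_{-2,-1}(2.7588) = +0.000038 -0.005000 +0.088784 = +0.083821
D = (-0.752065-0.659089i)·(+0.083821)·(+0.458682-0.888601i) = -0.078006+0.030676i

Re=-0.0780 Im=0.0307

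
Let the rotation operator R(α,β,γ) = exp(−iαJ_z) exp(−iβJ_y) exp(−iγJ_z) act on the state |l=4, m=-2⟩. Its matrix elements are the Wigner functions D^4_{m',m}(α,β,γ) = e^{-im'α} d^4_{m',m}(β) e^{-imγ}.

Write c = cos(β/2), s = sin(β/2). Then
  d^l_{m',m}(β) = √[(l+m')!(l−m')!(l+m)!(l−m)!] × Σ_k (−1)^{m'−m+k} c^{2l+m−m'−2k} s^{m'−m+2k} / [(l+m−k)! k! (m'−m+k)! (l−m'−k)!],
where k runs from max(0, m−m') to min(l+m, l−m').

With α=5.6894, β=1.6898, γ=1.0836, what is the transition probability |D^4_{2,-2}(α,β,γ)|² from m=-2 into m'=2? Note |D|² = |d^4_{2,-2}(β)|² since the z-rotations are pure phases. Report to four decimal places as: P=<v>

P=0.0070

D^4_{2,-2}(5.6894,1.6898,1.0836) = e^{-i·2·5.6894}·d^4_{2,-2}(1.6898)·e^{-i·-2·1.0836}. Compute d first:
Half-angle: c=0.663806, s=0.747905. N=√(720·2·2·720)=1440.000000
k: max(0,(-2)−(2))=0 … min(4+(-2),4−(2))=2
  k=0: (−1)^4·1440.0000/(96)·0.6638^4·0.7479^4 = +0.911258
  k=1: (−1)^5·1440.0000/(120)·0.6638^2·0.7479^6 = -0.925425
  k=2: (−1)^6·1440.0000/(1440)·0.6638^0·0.7479^8 = +0.097897
d^4_{2,-2}(1.6898) = +0.911258 -0.925425 +0.097897 = +0.083730
|D^4_{2,-2}|² = |d^4_{2,-2}(β)|² = (+0.083730)² = 0.007011 (the z-rotation phases have unit modulus)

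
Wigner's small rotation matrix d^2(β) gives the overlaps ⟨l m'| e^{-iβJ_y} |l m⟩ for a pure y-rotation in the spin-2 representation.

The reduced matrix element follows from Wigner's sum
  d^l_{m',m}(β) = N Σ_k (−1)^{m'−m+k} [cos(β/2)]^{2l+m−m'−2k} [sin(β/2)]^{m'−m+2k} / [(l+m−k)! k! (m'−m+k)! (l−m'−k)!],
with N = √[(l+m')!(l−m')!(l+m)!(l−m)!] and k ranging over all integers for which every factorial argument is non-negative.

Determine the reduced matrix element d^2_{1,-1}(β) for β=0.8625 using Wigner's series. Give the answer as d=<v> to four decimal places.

d^2_{1,-1}(β=0.8625) via Wigner's sum:
c=cos(0.8625/2)=0.908444, s=sin(0.8625/2)=0.418007; N=√[6·1·1·6]=6.000000
k: max(0,(-1)−(1))=0 … min(2+(-1),2−(1))=1
  k=0: (−1)^2·6.0000/(2)·0.9084^2·0.4180^2 = +0.432597
  k=1: (−1)^3·6.0000/(6)·0.9084^0·0.4180^4 = -0.030530
d^2_{1,-1}(0.8625) = +0.432597 -0.030530 = +0.402067

d=0.4021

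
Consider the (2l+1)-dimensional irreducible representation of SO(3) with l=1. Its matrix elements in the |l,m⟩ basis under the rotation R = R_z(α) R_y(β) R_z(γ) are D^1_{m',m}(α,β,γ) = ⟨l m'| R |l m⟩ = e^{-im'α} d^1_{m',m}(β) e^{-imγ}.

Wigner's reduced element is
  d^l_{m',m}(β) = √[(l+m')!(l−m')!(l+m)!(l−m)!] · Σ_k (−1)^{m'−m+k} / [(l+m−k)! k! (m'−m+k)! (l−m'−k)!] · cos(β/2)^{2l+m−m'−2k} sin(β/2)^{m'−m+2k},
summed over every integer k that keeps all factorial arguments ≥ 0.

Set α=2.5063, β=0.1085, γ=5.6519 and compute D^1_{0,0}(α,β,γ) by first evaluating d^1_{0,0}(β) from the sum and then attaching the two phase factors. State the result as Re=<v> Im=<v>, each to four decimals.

Split into d^1_{0,0}(β=0.1085) × two z-phases.
c=cos(0.1085/2)=0.998529, s=sin(0.1085/2)=0.054223; N=√[1·1·1·1]=1.000000
k∈{0,1} keeps every argument non-negative
  k=0: (−1)^0·1.0000/(1)·0.9985^2·0.0542^0 = +0.997060
  k=1: (−1)^1·1.0000/(1)·0.9985^0·0.0542^2 = -0.002940
d^1_{0,0}(0.1085) = +0.997060 -0.002940 = +0.994120
Phases: e^{-i·(0)·2.5063}=+1.000000+0.000000i, e^{-i·(0)·5.6519}=+1.000000+0.000000i ⇒ D=+0.994120+0.000000i

Re=0.9941 Im=0.0000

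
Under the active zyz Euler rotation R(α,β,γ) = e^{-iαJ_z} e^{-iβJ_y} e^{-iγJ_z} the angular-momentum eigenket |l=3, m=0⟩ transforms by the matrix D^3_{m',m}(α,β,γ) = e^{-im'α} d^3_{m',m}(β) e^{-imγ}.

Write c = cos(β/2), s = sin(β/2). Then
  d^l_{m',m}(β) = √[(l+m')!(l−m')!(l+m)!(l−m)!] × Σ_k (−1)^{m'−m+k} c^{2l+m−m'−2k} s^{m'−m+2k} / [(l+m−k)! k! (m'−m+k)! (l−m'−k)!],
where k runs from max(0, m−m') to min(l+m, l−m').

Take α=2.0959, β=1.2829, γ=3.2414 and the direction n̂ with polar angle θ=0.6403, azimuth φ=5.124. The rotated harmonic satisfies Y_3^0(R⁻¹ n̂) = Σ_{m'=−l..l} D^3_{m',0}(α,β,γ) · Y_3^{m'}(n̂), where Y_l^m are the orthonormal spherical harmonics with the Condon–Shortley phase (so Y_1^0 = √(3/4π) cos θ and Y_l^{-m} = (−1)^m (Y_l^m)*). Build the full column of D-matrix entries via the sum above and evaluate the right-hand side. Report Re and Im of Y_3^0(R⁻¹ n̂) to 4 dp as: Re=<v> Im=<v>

Re=0.3080 Im=0.0000

Need the full column D^3_{m',0} for m'=−3..3 at α=2.0959, β=1.2829, γ=3.2414.
cos(β/2)=0.801229, sin(β/2)=0.598358
d^3_{-3,0}: single k=3 term ⇒ +0.492797;  D = +0.492792+0.002225i
d^3_{-2,0}: k∈[2..3] ⇒ +0.808182 -0.450731 = +0.357451;  D = -0.177793-0.310098i
d^3_{-1,0}: k∈[1..3] ⇒ +0.684439 -1.145156 +0.212889 = -0.247829;  D = +0.124237-0.214439i
d^3_{0,0}: k∈[0..3] ⇒ +0.264570 -1.327979 +0.740627 -0.045895 = -0.368677;  D = -0.368677+0.000000i
d^3_{1,0}: k∈[0..2] ⇒ -0.684439 +1.145156 -0.212889 = +0.247829;  D = -0.124237-0.214439i
d^3_{2,0}: k∈[0..1] ⇒ +0.808182 -0.450731 = +0.357451;  D = -0.177793+0.310098i
d^3_{3,0}: single k=0 term ⇒ -0.492797;  D = -0.492792+0.002225i
Y_3^{m'}(θ=0.6403,φ=5.124) and Σ D·Y over m':
  (+0.4928+0.0022i)·(-0.0840-0.0293i)  (-0.1778-0.3101i)·(-0.1989+0.2145i)  (+0.1242-0.2144i)·(+0.1711+0.3920i)  (-0.3687+0.0000i)·(+0.0644+0.0000i)  (-0.1242-0.2144i)·(-0.1711+0.3920i)  (-0.1778+0.3101i)·(-0.1989-0.2145i)  (-0.4928+0.0022i)·(+0.0840-0.0293i)
Y_3^0(R⁻¹ n̂) = +0.307993-0.000000i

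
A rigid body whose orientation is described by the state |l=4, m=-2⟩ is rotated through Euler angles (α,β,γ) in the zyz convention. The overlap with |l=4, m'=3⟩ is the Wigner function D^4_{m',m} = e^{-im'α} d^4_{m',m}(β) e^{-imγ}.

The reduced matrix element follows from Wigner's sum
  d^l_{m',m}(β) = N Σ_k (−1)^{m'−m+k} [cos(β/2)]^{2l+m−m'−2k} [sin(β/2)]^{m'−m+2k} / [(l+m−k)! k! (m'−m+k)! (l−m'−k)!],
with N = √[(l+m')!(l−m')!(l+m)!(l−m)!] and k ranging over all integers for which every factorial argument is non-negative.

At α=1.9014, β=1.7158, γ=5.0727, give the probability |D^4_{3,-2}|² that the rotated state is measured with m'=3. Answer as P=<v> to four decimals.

Split into d^4_{3,-2}(β=1.7158) × two z-phases.
With c≡cos(β/2)=0.654027 and s≡sin(β/2)=0.756471, N=[5040·1·2·720]^{1/2}=2693.993318
k∈{0,1} keeps every argument non-negative
  k=0: (−1)^5·2693.9933/(240)·0.6540^3·0.7565^5 = -0.777918
  k=1: (−1)^6·2693.9933/(720)·0.6540^1·0.7565^7 = +0.346901
d^4_{3,-2}(1.7158) = -0.777918 +0.346901 = -0.431018
|D^4_{3,-2}|² = |d^4_{3,-2}(β)|² = (-0.431018)² = 0.185776 (the z-rotation phases have unit modulus)

P=0.1858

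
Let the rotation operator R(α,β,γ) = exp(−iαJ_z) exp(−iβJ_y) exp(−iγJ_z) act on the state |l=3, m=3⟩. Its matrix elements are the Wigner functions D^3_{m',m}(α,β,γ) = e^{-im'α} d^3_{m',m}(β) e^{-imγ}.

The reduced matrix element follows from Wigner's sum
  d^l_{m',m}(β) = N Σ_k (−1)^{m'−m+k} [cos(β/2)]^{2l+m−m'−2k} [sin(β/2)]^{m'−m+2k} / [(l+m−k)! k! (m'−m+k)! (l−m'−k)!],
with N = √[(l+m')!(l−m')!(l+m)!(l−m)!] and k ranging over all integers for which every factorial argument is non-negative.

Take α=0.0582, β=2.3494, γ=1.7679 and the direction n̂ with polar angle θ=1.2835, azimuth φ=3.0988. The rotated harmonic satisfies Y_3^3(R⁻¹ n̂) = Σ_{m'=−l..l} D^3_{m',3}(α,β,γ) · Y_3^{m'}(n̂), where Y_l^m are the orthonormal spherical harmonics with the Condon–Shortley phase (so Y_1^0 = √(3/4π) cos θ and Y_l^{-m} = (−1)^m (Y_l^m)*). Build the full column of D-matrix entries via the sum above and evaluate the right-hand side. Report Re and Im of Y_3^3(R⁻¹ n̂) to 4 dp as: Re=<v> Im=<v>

Re=0.0009 Im=-0.0456

Need the full column D^3_{m',3} for m'=−3..3 at α=0.0582, β=2.3494, γ=1.7679.
cos(β/2)=0.385820, sin(β/2)=0.922574
d^3_{-3,3}: single k=6 term ⇒ +0.616606;  D = +0.249574+0.563840i
d^3_{-2,3}: single k=5 term ⇒ +0.631636;  D = +0.288821+0.561735i
d^3_{-1,3}: single k=4 term ⇒ +0.417657;  D = +0.212260+0.359699i
d^3_{0,3}: single k=3 term ⇒ +0.201685;  D = +0.112429+0.167441i
d^3_{1,3}: single k=2 term ⇒ +0.073044;  D = +0.044177+0.058171i
d^3_{2,3}: single k=1 term ⇒ +0.019320;  D = +0.012560+0.014680i
d^3_{3,3}: single k=0 term ⇒ +0.003298;  D = +0.002286+0.002377i
Y_3^{m'}(θ=1.2835,φ=3.0988) and Σ D·Y over m':
  (+0.2496+0.5638i)·(-0.3650-0.0471i)  (+0.2888+0.5617i)·(+0.2654+0.0228i)  (+0.2123+0.3597i)·(+0.1853+0.0079i)  (+0.1124+0.1674i)·(-0.2748+0.0000i)  (+0.0442+0.0582i)·(-0.1853+0.0079i)  (+0.0126+0.0147i)·(+0.2654-0.0228i)  (+0.0023+0.0024i)·(+0.3650-0.0471i)
Y_3^3(R⁻¹ n̂) = +0.000887-0.045623i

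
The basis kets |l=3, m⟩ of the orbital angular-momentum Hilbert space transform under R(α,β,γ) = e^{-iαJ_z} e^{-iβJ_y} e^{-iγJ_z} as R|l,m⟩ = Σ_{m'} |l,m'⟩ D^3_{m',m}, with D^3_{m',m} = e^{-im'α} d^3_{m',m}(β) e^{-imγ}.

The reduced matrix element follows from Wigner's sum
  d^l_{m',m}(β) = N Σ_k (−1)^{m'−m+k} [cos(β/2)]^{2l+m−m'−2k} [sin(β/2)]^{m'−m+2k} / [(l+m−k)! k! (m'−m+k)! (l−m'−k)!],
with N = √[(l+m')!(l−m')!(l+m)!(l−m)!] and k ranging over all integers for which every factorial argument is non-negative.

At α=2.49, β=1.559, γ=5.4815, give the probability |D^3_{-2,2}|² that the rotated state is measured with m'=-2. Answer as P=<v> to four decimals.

P=0.2469

D^3_{-2,2}(2.49,1.559,5.4815) = e^{-i·-2·2.49}·d^3_{-2,2}(1.559)·e^{-i·2·5.4815}. Compute d first:
With c≡cos(β/2)=0.711265 and s≡sin(β/2)=0.702924, N=[1·120·120·1]^{1/2}=120.000000
The bounds max(0,m−m')=4 and min(l+m,l−m')=5 give 2 terms
  k=4: (−1)^0·120.0000/(24)·0.7113^2·0.7029^4 = +0.617542
  k=5: (−1)^1·120.0000/(120)·0.7113^0·0.7029^6 = -0.120628
d^3_{-2,2}(1.559) = +0.617542 -0.120628 = +0.496913
|D^3_{-2,2}|² = |d^3_{-2,2}(β)|² = (+0.496913)² = 0.246923 (the z-rotation phases have unit modulus)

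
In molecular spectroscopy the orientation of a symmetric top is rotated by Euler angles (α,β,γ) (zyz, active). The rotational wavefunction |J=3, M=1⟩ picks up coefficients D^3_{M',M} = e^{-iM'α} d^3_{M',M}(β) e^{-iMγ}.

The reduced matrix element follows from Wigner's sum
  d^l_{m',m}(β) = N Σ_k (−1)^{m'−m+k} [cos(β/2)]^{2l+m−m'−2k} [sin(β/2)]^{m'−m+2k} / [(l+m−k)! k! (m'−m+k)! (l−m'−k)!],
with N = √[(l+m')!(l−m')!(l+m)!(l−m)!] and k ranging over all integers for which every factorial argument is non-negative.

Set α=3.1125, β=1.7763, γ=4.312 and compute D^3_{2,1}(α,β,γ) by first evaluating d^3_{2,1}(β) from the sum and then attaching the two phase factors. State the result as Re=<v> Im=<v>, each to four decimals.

First d^3_{2,1}(β=1.7763), then the phase factors e^{-i(2)α} and e^{-i(1)γ}:
c=cos(1.7763/2)=0.630849, s=sin(1.7763/2)=0.775906; N=√[120·1·24·2]=75.894664
The bounds max(0,m−m')=0 and min(l+m,l−m')=1 give 2 terms
  k=0: (−1)^1·75.8947/(24)·0.6308^5·0.7759^1 = -0.245152
  k=1: (−1)^2·75.8947/(12)·0.6308^3·0.7759^3 = +0.741707
d^3_{2,1}(1.7763) = -0.245152 +0.741707 = +0.496556
D = (+0.998308+0.058152i)·(+0.496556)·(-0.389777+0.920909i) = -0.219810+0.445254i

Re=-0.2198 Im=0.4453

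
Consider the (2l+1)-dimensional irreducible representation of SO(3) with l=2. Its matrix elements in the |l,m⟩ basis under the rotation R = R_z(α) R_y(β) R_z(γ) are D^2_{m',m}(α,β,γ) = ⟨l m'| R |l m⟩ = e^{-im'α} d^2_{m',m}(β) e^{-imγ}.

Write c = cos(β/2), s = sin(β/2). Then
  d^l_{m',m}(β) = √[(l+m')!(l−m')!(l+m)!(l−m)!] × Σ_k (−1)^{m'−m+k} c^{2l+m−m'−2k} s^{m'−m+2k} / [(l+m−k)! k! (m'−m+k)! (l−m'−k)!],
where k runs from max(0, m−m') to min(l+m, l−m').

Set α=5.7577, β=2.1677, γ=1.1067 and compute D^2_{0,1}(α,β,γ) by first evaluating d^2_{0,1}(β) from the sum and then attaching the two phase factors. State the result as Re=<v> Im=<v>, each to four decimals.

Re=-0.2549 Im=0.5091

D^2_{0,1}(5.7577,2.1677,1.1067) = e^{-i·0·5.7577}·d^2_{0,1}(2.1677)·e^{-i·1·1.1067}. Compute d first:
Half-angle: c=0.467929, s=0.883766. N=√(2·2·6·1)=4.898979
k: max(0,(1)−(0))=1 … min(2+(1),2−(0))=2
  k=1: (−1)^0·4.8990/(2)·0.4679^3·0.8838^1 = +0.221796
  k=2: (−1)^1·4.8990/(2)·0.4679^1·0.8838^3 = -0.791166
d^2_{0,1}(2.1677) = +0.221796 -0.791166 = -0.569370
Attach z-rotation phases: D = e^{-i(0)(5.7577)}·(-0.569370)·e^{-i(1)(1.1067)} = -0.254858+0.509146i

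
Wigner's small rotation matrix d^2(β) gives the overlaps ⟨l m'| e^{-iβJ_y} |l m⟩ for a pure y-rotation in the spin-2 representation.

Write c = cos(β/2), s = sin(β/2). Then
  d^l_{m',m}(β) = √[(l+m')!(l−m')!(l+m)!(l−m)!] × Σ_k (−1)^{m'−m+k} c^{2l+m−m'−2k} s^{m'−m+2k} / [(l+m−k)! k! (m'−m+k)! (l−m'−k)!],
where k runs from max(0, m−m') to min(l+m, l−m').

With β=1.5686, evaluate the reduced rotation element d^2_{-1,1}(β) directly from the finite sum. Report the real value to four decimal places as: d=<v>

d=0.5011

d^2_{-1,1}(β=1.5686) via Wigner's sum:
c=cos(1.5686/2)=0.707883, s=sin(1.5686/2)=0.706330; N=√[1·6·6·1]=6.000000
The bounds max(0,m−m')=2 and min(l+m,l−m')=3 give 2 terms
  k=2: (−1)^0·6.0000/(2)·0.7079^2·0.7063^2 = +0.749996
  k=3: (−1)^1·6.0000/(6)·0.7079^0·0.7063^4 = -0.248903
d^2_{-1,1}(1.5686) = +0.749996 -0.248903 = +0.501093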